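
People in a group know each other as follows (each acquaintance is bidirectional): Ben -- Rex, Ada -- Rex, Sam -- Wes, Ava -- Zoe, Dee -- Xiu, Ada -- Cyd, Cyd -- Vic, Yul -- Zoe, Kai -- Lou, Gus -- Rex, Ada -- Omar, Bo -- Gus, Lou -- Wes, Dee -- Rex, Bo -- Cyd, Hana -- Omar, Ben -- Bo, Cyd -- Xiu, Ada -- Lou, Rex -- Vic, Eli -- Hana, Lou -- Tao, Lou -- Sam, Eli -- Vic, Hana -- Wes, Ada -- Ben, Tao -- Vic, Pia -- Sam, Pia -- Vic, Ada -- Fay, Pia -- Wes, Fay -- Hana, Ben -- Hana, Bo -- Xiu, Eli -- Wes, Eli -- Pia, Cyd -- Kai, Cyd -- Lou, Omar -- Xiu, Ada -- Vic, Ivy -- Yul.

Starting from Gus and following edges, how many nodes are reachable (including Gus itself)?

19

BFS from Gus visits: Gus, Rex, Bo, Vic, Dee, Ben, Ada, Xiu, Cyd, Tao, Pia, Eli, Hana, Omar, Lou, Fay, Kai, Wes, Sam
Reachable nodes: 19 of 23 total.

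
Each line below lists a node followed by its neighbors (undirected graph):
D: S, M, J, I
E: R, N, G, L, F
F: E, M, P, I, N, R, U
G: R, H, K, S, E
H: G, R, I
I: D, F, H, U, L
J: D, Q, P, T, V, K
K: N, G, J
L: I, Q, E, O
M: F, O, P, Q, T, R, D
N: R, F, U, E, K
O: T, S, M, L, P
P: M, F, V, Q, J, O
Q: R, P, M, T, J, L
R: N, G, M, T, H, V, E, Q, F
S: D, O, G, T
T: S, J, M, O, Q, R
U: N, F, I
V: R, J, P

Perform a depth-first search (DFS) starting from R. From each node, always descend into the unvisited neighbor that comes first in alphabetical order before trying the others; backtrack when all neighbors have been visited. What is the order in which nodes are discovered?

Visit R
R → E
E → F
F → I
I → D
D → J
J → K
K → G
G → H
G → S
S → O
O → L
L → Q
Q → M
M → P
P → V
M → T
K → N
N → U

R E F I D J K G H S O L Q M P V T N U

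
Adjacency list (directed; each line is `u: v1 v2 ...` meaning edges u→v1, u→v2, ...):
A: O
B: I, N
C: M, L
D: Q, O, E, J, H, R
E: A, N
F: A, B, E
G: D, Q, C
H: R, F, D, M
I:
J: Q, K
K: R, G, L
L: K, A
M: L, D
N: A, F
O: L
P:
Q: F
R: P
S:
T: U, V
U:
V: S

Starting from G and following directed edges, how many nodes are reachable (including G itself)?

18

BFS from G visits: G, C, D, Q, L, M, E, H, J, O, R, F, A, K, N, P, B, I
Reachable nodes: 18 of 22 total.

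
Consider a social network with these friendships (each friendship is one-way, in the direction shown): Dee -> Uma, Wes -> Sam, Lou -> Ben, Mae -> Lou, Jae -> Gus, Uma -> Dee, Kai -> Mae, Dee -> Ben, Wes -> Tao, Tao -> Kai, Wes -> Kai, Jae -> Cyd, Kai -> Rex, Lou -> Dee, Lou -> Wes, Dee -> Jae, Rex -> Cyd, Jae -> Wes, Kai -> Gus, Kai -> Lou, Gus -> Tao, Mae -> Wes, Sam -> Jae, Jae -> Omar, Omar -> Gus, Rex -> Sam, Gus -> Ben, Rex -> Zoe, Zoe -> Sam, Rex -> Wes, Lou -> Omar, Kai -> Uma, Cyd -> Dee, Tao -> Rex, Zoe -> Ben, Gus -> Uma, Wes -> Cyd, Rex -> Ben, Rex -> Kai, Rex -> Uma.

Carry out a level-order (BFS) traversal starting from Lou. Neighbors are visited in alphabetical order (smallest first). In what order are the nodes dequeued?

Lou Ben Dee Omar Wes Jae Uma Gus Cyd Kai Sam Tao Mae Rex Zoe

Visit Lou; enqueue Ben, Dee, Omar, Wes → queue [Ben, Dee, Omar, Wes]
Visit Ben → queue [Dee, Omar, Wes]
Visit Dee; enqueue Jae, Uma → queue [Omar, Wes, Jae, Uma]
Visit Omar; enqueue Gus → queue [Wes, Jae, Uma, Gus]
Visit Wes; enqueue Cyd, Kai, Sam, Tao → queue [Jae, Uma, Gus, Cyd, Kai, Sam, Tao]
Visit Jae → queue [Uma, Gus, Cyd, Kai, Sam, Tao]
Visit Uma → queue [Gus, Cyd, Kai, Sam, Tao]
Visit Gus → queue [Cyd, Kai, Sam, Tao]
Visit Cyd → queue [Kai, Sam, Tao]
Visit Kai; enqueue Mae, Rex → queue [Sam, Tao, Mae, Rex]
Visit Sam → queue [Tao, Mae, Rex]
Visit Tao → queue [Mae, Rex]
Visit Mae → queue [Rex]
Visit Rex; enqueue Zoe → queue [Zoe]
Visit Zoe → queue []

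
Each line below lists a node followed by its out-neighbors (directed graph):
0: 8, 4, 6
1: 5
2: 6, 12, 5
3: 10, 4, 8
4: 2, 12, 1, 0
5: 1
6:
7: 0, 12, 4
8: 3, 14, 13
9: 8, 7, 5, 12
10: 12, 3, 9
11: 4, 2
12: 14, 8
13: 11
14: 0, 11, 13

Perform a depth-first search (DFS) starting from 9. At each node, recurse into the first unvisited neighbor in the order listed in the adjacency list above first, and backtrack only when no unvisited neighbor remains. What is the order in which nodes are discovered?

9 8 3 10 12 14 0 4 2 6 5 1 11 13 7

Visit 9
9 → 8
8 → 3
3 → 10
10 → 12
12 → 14
14 → 0
0 → 4
4 → 2
2 → 6
2 → 5
5 → 1
14 → 11
14 → 13
9 → 7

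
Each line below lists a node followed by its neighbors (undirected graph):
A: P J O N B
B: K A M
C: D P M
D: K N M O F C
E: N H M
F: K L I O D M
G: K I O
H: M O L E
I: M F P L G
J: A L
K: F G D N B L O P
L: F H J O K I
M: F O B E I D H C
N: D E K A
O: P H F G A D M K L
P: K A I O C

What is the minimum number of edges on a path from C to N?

Level 0: C
Level 1: D, M, P
Level 2: A, B, E, F, H, I, K, N, O
Level 3: G, J, L
N first appears at level 2.

2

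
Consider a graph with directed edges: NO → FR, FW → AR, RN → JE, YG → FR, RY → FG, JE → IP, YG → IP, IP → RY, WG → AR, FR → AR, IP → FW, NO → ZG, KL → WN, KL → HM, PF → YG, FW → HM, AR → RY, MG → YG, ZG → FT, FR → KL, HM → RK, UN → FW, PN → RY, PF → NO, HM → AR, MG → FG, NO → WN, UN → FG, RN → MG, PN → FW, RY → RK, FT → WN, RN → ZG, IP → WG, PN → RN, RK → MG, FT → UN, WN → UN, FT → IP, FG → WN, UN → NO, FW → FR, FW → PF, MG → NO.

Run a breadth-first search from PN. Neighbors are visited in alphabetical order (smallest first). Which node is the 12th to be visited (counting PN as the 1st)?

FG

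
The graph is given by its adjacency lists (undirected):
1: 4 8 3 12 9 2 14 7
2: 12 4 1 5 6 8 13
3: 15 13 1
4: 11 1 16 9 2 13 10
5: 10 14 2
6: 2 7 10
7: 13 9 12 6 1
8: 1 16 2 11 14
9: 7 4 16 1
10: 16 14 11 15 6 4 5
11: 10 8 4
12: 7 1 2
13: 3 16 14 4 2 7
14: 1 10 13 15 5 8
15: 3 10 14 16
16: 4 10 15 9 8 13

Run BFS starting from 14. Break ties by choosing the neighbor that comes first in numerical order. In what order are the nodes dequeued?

14, 1, 5, 8, 10, 13, 15, 2, 3, 4, 7, 9, 12, 11, 16, 6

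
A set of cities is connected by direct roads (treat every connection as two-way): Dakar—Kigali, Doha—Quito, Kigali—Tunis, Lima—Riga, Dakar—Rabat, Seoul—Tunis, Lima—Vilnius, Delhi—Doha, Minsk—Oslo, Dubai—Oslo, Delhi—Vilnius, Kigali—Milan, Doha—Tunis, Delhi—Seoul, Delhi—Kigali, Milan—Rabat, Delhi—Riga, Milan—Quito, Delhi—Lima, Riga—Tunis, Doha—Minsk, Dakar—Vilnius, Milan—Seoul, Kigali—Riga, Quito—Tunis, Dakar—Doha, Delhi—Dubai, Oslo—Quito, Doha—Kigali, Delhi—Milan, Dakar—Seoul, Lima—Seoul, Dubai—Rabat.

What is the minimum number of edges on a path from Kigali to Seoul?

2

Level 0: Kigali
Level 1: Dakar, Delhi, Doha, Milan, Riga, Tunis
Level 2: Dubai, Lima, Minsk, Quito, Rabat, Seoul, Vilnius
Level 3: Oslo
Seoul first appears at level 2.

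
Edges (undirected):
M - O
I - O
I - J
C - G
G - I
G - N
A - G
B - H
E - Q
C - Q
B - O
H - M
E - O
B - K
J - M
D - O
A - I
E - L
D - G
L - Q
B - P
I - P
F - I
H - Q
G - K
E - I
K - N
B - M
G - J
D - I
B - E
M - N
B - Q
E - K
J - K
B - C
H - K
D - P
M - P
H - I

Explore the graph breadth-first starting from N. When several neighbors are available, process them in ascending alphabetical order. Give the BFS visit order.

N, G, K, M, A, C, D, I, J, B, E, H, O, P, Q, F, L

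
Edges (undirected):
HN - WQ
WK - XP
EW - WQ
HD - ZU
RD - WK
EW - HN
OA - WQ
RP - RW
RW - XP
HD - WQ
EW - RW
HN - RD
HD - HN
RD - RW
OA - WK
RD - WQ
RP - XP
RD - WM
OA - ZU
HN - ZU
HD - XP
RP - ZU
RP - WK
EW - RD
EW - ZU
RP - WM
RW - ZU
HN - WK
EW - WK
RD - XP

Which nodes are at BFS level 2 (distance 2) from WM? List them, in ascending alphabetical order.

EW, HN, RW, WK, WQ, XP, ZU

Level 0: WM
Level 1: RD, RP
Level 2: EW, HN, RW, WK, WQ, XP, ZU
Level 3: HD, OA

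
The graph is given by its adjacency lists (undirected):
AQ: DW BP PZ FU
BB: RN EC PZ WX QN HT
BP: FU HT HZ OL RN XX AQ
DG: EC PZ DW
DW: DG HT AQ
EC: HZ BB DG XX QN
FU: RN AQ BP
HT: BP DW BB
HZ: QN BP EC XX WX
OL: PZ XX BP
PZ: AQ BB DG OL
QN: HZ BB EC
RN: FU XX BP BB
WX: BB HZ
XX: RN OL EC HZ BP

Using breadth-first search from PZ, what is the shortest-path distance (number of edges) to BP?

Level 0: PZ
Level 1: AQ, BB, DG, OL
Level 2: BP, DW, EC, FU, HT, QN, RN, WX, XX
Level 3: HZ
BP first appears at level 2.

2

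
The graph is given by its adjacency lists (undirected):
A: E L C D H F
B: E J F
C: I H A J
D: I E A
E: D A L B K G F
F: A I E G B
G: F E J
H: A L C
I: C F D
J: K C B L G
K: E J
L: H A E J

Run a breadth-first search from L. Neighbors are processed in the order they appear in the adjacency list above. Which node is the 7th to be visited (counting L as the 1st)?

Visit L; enqueue H, A, E, J → queue [H, A, E, J]
Visit H; enqueue C → queue [A, E, J, C]
Visit A; enqueue D, F → queue [E, J, C, D, F]
Visit E; enqueue B, K, G → queue [J, C, D, F, B, K, G]
Visit J → queue [C, D, F, B, K, G]
Visit C; enqueue I → queue [D, F, B, K, G, I]
Visit D → queue [F, B, K, G, I]
Visit F → queue [B, K, G, I]
Visit B → queue [K, G, I]
Visit K → queue [G, I]
Visit G → queue [I]
Visit I → queue []

Visit order: L, H, A, E, J, C, D, F, B, K, G, I

D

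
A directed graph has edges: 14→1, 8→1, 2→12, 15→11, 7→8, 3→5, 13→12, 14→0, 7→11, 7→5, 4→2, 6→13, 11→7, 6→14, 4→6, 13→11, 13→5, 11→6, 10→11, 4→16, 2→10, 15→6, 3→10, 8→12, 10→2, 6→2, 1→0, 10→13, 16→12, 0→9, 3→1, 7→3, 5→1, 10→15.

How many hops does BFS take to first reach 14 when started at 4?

Level 0: 4
Level 1: 2, 6, 16
Level 2: 10, 12, 13, 14
Level 3: 0, 1, 5, 11, 15
Level 4: 7, 9
Level 5: 3, 8
14 first appears at level 2.

2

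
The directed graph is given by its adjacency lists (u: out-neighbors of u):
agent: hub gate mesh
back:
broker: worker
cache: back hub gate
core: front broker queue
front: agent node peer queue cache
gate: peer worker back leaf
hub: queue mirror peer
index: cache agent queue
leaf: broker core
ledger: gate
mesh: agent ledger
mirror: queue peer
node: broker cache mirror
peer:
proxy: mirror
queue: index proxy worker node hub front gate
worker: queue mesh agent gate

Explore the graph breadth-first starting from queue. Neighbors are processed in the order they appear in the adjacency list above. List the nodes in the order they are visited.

queue → index → proxy → worker → node → hub → front → gate → cache → agent → mirror → mesh → broker → peer → back → leaf → ledger → core

Visit queue; enqueue index, proxy, worker, node, hub, front, gate → queue [index, proxy, worker, node, hub, front, gate]
Visit index; enqueue cache, agent → queue [proxy, worker, node, hub, front, gate, cache, agent]
Visit proxy; enqueue mirror → queue [worker, node, hub, front, gate, cache, agent, mirror]
Visit worker; enqueue mesh → queue [node, hub, front, gate, cache, agent, mirror, mesh]
Visit node; enqueue broker → queue [hub, front, gate, cache, agent, mirror, mesh, broker]
Visit hub; enqueue peer → queue [front, gate, cache, agent, mirror, mesh, broker, peer]
Visit front → queue [gate, cache, agent, mirror, mesh, broker, peer]
Visit gate; enqueue back, leaf → queue [cache, agent, mirror, mesh, broker, peer, back, leaf]
Visit cache → queue [agent, mirror, mesh, broker, peer, back, leaf]
Visit agent → queue [mirror, mesh, broker, peer, back, leaf]
Visit mirror → queue [mesh, broker, peer, back, leaf]
Visit mesh; enqueue ledger → queue [broker, peer, back, leaf, ledger]
Visit broker → queue [peer, back, leaf, ledger]
Visit peer → queue [back, leaf, ledger]
Visit back → queue [leaf, ledger]
Visit leaf; enqueue core → queue [ledger, core]
Visit ledger → queue [core]
Visit core → queue []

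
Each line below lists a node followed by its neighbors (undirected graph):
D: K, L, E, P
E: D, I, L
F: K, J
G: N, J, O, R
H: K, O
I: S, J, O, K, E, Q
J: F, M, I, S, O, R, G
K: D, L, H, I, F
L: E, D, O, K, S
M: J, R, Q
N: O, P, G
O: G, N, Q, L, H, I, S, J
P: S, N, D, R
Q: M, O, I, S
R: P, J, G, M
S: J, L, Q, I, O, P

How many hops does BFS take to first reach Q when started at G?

Level 0: G
Level 1: J, N, O, R
Level 2: F, H, I, L, M, P, Q, S
Level 3: D, E, K
Q first appears at level 2.

2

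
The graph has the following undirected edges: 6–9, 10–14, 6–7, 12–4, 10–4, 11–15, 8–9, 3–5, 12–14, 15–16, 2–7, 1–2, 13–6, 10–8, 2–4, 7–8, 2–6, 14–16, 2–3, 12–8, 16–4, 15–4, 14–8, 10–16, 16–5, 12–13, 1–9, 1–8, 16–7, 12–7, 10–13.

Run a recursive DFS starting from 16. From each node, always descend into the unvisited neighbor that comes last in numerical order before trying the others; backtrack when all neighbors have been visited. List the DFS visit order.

Visit 16
16 → 15
15 → 11
15 → 4
4 → 12
12 → 14
14 → 10
10 → 13
13 → 6
6 → 9
9 → 8
8 → 7
7 → 2
2 → 3
3 → 5
2 → 1

16 → 15 → 11 → 4 → 12 → 14 → 10 → 13 → 6 → 9 → 8 → 7 → 2 → 3 → 5 → 1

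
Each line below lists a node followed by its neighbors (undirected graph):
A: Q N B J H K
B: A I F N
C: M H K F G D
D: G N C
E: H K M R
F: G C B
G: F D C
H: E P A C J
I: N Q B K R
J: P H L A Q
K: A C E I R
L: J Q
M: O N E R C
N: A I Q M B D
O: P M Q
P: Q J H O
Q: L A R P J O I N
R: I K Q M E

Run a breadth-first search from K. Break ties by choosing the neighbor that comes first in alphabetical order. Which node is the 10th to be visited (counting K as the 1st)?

Visit K; enqueue A, C, E, I, R → queue [A, C, E, I, R]
Visit A; enqueue B, H, J, N, Q → queue [C, E, I, R, B, H, J, N, Q]
Visit C; enqueue D, F, G, M → queue [E, I, R, B, H, J, N, Q, D, F, G, M]
Visit E → queue [I, R, B, H, J, N, Q, D, F, G, M]
Visit I → queue [R, B, H, J, N, Q, D, F, G, M]
Visit R → queue [B, H, J, N, Q, D, F, G, M]
Visit B → queue [H, J, N, Q, D, F, G, M]
Visit H; enqueue P → queue [J, N, Q, D, F, G, M, P]
Visit J; enqueue L → queue [N, Q, D, F, G, M, P, L]
Visit N → queue [Q, D, F, G, M, P, L]
Visit Q; enqueue O → queue [D, F, G, M, P, L, O]
Visit D → queue [F, G, M, P, L, O]
Visit F → queue [G, M, P, L, O]
Visit G → queue [M, P, L, O]
Visit M → queue [P, L, O]
Visit P → queue [L, O]
Visit L → queue [O]
Visit O → queue []

Visit order: K, A, C, E, I, R, B, H, J, N, Q, D, F, G, M, P, L, O

N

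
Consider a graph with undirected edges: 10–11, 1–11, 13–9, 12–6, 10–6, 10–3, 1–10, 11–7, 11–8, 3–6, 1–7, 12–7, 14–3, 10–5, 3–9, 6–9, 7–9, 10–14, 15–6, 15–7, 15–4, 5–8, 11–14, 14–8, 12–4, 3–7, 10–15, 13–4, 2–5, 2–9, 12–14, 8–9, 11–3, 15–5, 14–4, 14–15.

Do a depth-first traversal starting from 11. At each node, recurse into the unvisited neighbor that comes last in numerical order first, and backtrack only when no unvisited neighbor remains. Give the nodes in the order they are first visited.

11 -> 14 -> 15 -> 10 -> 6 -> 12 -> 7 -> 9 -> 13 -> 4 -> 8 -> 5 -> 2 -> 3 -> 1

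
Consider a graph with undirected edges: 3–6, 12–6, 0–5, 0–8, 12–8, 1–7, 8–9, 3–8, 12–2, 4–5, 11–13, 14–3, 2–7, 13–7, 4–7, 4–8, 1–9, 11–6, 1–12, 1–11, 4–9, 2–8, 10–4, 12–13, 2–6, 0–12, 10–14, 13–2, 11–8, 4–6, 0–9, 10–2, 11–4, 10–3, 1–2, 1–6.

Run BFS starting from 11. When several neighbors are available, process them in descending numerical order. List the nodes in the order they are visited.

11, 13, 8, 6, 4, 1, 12, 7, 2, 9, 3, 0, 10, 5, 14

Visit 11; enqueue 13, 8, 6, 4, 1 → queue [13, 8, 6, 4, 1]
Visit 13; enqueue 12, 7, 2 → queue [8, 6, 4, 1, 12, 7, 2]
Visit 8; enqueue 9, 3, 0 → queue [6, 4, 1, 12, 7, 2, 9, 3, 0]
Visit 6 → queue [4, 1, 12, 7, 2, 9, 3, 0]
Visit 4; enqueue 10, 5 → queue [1, 12, 7, 2, 9, 3, 0, 10, 5]
Visit 1 → queue [12, 7, 2, 9, 3, 0, 10, 5]
Visit 12 → queue [7, 2, 9, 3, 0, 10, 5]
Visit 7 → queue [2, 9, 3, 0, 10, 5]
Visit 2 → queue [9, 3, 0, 10, 5]
Visit 9 → queue [3, 0, 10, 5]
Visit 3; enqueue 14 → queue [0, 10, 5, 14]
Visit 0 → queue [10, 5, 14]
Visit 10 → queue [5, 14]
Visit 5 → queue [14]
Visit 14 → queue []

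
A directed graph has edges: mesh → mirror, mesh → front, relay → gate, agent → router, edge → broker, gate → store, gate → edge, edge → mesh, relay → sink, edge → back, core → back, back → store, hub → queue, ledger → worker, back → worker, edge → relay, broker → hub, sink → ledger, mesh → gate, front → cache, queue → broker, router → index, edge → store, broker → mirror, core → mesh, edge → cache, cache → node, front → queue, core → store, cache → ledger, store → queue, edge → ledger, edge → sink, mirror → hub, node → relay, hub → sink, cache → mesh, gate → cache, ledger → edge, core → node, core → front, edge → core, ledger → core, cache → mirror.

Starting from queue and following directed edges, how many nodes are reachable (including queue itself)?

BFS from queue visits: queue, broker, hub, mirror, sink, ledger, core, edge, worker, back, front, mesh, node, store, cache, relay, gate
Reachable nodes: 17 of 20 total.

17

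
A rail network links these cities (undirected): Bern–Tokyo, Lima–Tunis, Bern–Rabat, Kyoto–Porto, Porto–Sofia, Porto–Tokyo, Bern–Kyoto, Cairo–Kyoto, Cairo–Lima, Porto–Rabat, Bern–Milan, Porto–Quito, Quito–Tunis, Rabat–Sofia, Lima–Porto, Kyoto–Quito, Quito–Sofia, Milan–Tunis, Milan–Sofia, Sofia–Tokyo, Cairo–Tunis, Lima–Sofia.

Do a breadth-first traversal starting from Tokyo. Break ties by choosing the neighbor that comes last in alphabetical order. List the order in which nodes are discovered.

Visit Tokyo; enqueue Sofia, Porto, Bern → queue [Sofia, Porto, Bern]
Visit Sofia; enqueue Rabat, Quito, Milan, Lima → queue [Porto, Bern, Rabat, Quito, Milan, Lima]
Visit Porto; enqueue Kyoto → queue [Bern, Rabat, Quito, Milan, Lima, Kyoto]
Visit Bern → queue [Rabat, Quito, Milan, Lima, Kyoto]
Visit Rabat → queue [Quito, Milan, Lima, Kyoto]
Visit Quito; enqueue Tunis → queue [Milan, Lima, Kyoto, Tunis]
Visit Milan → queue [Lima, Kyoto, Tunis]
Visit Lima; enqueue Cairo → queue [Kyoto, Tunis, Cairo]
Visit Kyoto → queue [Tunis, Cairo]
Visit Tunis → queue [Cairo]
Visit Cairo → queue []

Tokyo, Sofia, Porto, Bern, Rabat, Quito, Milan, Lima, Kyoto, Tunis, Cairo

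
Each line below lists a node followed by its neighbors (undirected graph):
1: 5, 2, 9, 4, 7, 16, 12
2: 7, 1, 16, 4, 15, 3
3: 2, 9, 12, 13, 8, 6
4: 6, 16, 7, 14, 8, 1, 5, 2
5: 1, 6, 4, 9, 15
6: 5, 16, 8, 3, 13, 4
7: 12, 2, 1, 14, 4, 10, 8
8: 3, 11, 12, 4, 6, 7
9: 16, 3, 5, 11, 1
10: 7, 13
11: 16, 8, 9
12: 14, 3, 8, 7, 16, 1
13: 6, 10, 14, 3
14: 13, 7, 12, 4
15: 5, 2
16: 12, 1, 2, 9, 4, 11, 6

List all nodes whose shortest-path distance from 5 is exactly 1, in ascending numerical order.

1, 4, 6, 9, 15

Level 0: 5
Level 1: 1, 4, 6, 9, 15
Level 2: 2, 3, 7, 8, 11, 12, 13, 14, 16
Level 3: 10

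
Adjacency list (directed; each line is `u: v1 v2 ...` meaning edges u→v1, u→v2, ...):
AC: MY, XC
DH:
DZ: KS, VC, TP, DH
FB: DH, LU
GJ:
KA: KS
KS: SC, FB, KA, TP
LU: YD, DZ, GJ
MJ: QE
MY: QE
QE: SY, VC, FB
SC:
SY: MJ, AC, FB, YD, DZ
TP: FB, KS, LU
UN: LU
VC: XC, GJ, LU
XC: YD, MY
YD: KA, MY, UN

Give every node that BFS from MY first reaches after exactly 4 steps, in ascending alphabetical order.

KA, KS, TP, UN

Level 0: MY
Level 1: QE
Level 2: FB, SY, VC
Level 3: AC, DH, DZ, GJ, LU, MJ, XC, YD
Level 4: KA, KS, TP, UN
Level 5: SC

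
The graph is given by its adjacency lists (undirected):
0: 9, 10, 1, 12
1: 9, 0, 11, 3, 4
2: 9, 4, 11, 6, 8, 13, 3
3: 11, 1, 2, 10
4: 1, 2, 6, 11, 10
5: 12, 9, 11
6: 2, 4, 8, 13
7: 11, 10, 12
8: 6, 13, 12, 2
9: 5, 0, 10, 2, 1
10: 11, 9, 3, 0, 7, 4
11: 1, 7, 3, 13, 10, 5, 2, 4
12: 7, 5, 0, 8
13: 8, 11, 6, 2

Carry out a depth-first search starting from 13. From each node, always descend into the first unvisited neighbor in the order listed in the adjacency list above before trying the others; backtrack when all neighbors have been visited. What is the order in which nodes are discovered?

13 → 8 → 6 → 2 → 9 → 5 → 12 → 7 → 11 → 1 → 0 → 10 → 3 → 4

Visit 13
13 → 8
8 → 6
6 → 2
2 → 9
9 → 5
5 → 12
12 → 7
7 → 11
11 → 1
1 → 0
0 → 10
10 → 3
10 → 4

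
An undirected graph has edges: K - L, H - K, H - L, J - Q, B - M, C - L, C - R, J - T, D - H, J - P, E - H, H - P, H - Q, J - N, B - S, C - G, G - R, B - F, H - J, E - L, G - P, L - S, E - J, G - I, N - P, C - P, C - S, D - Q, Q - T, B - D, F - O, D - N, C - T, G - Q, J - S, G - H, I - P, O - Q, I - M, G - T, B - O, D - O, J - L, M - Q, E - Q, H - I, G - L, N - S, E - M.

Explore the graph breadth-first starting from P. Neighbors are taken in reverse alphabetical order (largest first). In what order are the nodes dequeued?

Visit P; enqueue N, J, I, H, G, C → queue [N, J, I, H, G, C]
Visit N; enqueue S, D → queue [J, I, H, G, C, S, D]
Visit J; enqueue T, Q, L, E → queue [I, H, G, C, S, D, T, Q, L, E]
Visit I; enqueue M → queue [H, G, C, S, D, T, Q, L, E, M]
Visit H; enqueue K → queue [G, C, S, D, T, Q, L, E, M, K]
Visit G; enqueue R → queue [C, S, D, T, Q, L, E, M, K, R]
Visit C → queue [S, D, T, Q, L, E, M, K, R]
Visit S; enqueue B → queue [D, T, Q, L, E, M, K, R, B]
Visit D; enqueue O → queue [T, Q, L, E, M, K, R, B, O]
Visit T → queue [Q, L, E, M, K, R, B, O]
Visit Q → queue [L, E, M, K, R, B, O]
Visit L → queue [E, M, K, R, B, O]
Visit E → queue [M, K, R, B, O]
Visit M → queue [K, R, B, O]
Visit K → queue [R, B, O]
Visit R → queue [B, O]
Visit B; enqueue F → queue [O, F]
Visit O → queue [F]
Visit F → queue []

P → N → J → I → H → G → C → S → D → T → Q → L → E → M → K → R → B → O → F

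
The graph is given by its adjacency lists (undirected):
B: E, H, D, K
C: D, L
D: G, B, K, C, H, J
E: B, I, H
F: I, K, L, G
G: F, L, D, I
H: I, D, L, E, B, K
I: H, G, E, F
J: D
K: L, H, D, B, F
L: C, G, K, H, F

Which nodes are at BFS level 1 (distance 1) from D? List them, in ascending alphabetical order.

Level 0: D
Level 1: B, C, G, H, J, K
Level 2: E, F, I, L

B, C, G, H, J, K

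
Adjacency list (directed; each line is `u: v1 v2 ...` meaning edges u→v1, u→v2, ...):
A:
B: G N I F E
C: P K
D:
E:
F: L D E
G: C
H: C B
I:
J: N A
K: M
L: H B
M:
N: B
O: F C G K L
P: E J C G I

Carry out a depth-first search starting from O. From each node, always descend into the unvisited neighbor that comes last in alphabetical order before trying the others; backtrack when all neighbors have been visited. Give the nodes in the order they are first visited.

Visit O
O → L
L → H
H → C
C → P
P → J
J → N
N → B
B → I
B → G
B → F
F → E
F → D
J → A
C → K
K → M

O L H C P J N B I G F E D A K M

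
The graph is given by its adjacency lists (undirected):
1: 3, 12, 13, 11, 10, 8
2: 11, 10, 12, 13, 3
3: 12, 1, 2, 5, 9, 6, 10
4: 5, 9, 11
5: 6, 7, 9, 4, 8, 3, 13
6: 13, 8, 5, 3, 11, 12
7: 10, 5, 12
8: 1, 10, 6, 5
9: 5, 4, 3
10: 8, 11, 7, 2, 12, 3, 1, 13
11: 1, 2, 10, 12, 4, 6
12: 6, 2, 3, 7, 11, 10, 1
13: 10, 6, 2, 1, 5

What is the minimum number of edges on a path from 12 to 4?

2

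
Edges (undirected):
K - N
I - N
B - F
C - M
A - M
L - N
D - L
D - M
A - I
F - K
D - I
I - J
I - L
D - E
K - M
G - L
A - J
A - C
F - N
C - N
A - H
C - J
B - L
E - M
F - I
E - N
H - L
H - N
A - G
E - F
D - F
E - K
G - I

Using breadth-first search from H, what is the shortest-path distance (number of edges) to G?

2

Level 0: H
Level 1: A, L, N
Level 2: B, C, D, E, F, G, I, J, K, M
G first appears at level 2.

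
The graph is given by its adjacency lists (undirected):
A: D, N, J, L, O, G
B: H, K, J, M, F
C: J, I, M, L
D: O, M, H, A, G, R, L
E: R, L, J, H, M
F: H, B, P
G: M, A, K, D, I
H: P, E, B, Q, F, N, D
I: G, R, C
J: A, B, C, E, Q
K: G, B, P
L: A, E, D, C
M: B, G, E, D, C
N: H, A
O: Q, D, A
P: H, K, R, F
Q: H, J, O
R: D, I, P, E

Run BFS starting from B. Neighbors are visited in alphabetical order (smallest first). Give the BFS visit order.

B → F → H → J → K → M → P → D → E → N → Q → A → C → G → R → L → O → I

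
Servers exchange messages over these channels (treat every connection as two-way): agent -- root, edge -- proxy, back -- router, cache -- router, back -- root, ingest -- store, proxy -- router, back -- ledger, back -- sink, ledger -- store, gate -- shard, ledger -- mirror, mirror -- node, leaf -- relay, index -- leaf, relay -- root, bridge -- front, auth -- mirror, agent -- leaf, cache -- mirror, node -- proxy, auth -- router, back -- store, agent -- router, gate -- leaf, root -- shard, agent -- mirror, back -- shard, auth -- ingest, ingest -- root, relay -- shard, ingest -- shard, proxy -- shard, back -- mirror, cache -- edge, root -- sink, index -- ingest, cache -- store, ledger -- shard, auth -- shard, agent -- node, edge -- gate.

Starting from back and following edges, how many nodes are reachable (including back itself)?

BFS from back visits: back, ledger, mirror, root, router, shard, sink, store, agent, auth, cache, node, ingest, relay, proxy, gate, leaf, edge, index
Reachable nodes: 19 of 21 total.

19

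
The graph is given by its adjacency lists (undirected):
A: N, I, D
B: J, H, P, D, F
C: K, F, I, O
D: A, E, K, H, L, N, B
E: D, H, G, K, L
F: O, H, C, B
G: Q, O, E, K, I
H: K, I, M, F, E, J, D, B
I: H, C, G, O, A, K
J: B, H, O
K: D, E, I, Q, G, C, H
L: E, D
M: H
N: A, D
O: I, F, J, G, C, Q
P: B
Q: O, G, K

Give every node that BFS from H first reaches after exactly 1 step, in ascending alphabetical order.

Level 0: H
Level 1: B, D, E, F, I, J, K, M
Level 2: A, C, G, L, N, O, P, Q

B, D, E, F, I, J, K, M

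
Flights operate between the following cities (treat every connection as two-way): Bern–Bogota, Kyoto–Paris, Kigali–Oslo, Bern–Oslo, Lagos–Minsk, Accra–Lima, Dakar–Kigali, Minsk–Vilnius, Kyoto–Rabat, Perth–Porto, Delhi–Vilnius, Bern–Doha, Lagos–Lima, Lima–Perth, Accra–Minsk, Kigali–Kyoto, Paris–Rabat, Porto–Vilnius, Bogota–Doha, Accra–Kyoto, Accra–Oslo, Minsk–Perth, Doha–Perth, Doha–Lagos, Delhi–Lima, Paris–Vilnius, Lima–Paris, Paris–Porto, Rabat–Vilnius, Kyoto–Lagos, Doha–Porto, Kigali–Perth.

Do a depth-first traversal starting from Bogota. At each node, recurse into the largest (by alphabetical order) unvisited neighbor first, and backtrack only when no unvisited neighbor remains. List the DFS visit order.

Bogota -> Doha -> Porto -> Vilnius -> Rabat -> Paris -> Lima -> Perth -> Minsk -> Lagos -> Kyoto -> Kigali -> Oslo -> Bern -> Accra -> Dakar -> Delhi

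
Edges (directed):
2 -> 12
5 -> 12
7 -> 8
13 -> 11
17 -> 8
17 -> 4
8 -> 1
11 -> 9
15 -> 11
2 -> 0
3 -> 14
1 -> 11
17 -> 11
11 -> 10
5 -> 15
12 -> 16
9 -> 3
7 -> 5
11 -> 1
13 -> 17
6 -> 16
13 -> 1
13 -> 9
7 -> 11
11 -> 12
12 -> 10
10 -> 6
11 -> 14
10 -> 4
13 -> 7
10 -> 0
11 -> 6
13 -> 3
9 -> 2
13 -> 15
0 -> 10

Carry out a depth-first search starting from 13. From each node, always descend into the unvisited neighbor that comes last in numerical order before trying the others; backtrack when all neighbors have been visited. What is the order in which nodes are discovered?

13 17 11 14 12 16 10 6 4 0 9 3 2 1 8 15 7 5

Visit 13
13 → 17
17 → 11
11 → 14
11 → 12
12 → 16
12 → 10
10 → 6
10 → 4
10 → 0
11 → 9
9 → 3
9 → 2
11 → 1
17 → 8
13 → 15
13 → 7
7 → 5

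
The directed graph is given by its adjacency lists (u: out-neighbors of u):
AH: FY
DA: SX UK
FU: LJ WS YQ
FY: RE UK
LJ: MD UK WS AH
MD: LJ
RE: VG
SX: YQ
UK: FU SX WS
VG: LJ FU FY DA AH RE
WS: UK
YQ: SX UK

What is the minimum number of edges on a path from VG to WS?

2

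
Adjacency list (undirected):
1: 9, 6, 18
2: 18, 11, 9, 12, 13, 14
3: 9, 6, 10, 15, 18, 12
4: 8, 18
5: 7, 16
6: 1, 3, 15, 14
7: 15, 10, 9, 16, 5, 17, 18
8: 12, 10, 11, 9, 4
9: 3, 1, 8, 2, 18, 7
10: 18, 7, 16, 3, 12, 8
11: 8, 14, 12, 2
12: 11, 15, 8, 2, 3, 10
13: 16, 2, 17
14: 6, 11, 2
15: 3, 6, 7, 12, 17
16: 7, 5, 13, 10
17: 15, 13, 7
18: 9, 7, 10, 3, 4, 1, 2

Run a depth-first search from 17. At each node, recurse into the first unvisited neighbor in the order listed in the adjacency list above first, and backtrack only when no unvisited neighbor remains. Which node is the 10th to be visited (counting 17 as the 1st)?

12

Visit 17
17 → 15
15 → 3
3 → 9
9 → 1
1 → 6
6 → 14
14 → 11
11 → 8
8 → 12
12 → 2
2 → 18
18 → 7
7 → 10
10 → 16
16 → 5
16 → 13
18 → 4

Visit order: 17, 15, 3, 9, 1, 6, 14, 11, 8, 12, 2, 18, 7, 10, 16, 5, 13, 4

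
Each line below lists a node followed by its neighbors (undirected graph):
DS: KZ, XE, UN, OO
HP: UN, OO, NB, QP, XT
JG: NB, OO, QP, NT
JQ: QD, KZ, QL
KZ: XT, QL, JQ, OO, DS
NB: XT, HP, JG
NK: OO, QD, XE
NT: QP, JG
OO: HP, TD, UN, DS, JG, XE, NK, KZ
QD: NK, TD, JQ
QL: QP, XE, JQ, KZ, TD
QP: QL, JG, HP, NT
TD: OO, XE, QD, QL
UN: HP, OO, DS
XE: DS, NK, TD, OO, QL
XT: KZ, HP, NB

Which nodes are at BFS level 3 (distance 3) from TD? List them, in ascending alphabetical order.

Level 0: TD
Level 1: OO, QD, QL, XE
Level 2: DS, HP, JG, JQ, KZ, NK, QP, UN
Level 3: NB, NT, XT

NB, NT, XT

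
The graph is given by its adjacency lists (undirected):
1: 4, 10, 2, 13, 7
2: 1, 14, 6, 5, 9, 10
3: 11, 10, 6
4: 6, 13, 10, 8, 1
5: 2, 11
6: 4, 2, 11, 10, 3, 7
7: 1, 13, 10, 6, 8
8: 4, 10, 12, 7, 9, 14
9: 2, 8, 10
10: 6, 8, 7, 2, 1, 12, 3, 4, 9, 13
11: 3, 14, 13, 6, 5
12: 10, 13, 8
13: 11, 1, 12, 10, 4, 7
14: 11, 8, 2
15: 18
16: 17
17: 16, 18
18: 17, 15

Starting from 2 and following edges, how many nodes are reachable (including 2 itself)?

BFS from 2 visits: 2, 1, 14, 6, 5, 9, 10, 4, 13, 7, 11, 8, 3, 12
Reachable nodes: 14 of 18 total.

14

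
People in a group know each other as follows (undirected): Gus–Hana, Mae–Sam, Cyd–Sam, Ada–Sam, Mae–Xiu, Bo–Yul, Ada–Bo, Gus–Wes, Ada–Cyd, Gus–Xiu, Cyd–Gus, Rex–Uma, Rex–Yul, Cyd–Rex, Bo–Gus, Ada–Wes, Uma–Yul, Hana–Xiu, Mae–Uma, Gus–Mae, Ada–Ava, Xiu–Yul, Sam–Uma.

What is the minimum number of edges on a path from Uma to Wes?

Level 0: Uma
Level 1: Mae, Rex, Sam, Yul
Level 2: Ada, Bo, Cyd, Gus, Xiu
Level 3: Ava, Hana, Wes
Wes first appears at level 3.

3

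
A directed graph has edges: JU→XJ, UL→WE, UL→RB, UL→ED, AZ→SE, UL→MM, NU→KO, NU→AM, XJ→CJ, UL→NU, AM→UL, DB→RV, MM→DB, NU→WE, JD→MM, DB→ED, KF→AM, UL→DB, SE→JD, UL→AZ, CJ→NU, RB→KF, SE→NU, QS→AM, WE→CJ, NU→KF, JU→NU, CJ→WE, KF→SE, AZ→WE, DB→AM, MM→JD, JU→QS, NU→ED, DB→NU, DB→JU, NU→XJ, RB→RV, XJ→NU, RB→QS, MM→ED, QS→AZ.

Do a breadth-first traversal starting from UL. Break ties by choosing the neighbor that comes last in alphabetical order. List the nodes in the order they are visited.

Visit UL; enqueue WE, RB, NU, MM, ED, DB, AZ → queue [WE, RB, NU, MM, ED, DB, AZ]
Visit WE; enqueue CJ → queue [RB, NU, MM, ED, DB, AZ, CJ]
Visit RB; enqueue RV, QS, KF → queue [NU, MM, ED, DB, AZ, CJ, RV, QS, KF]
Visit NU; enqueue XJ, KO, AM → queue [MM, ED, DB, AZ, CJ, RV, QS, KF, XJ, KO, AM]
Visit MM; enqueue JD → queue [ED, DB, AZ, CJ, RV, QS, KF, XJ, KO, AM, JD]
Visit ED → queue [DB, AZ, CJ, RV, QS, KF, XJ, KO, AM, JD]
Visit DB; enqueue JU → queue [AZ, CJ, RV, QS, KF, XJ, KO, AM, JD, JU]
Visit AZ; enqueue SE → queue [CJ, RV, QS, KF, XJ, KO, AM, JD, JU, SE]
Visit CJ → queue [RV, QS, KF, XJ, KO, AM, JD, JU, SE]
Visit RV → queue [QS, KF, XJ, KO, AM, JD, JU, SE]
Visit QS → queue [KF, XJ, KO, AM, JD, JU, SE]
Visit KF → queue [XJ, KO, AM, JD, JU, SE]
Visit XJ → queue [KO, AM, JD, JU, SE]
Visit KO → queue [AM, JD, JU, SE]
Visit AM → queue [JD, JU, SE]
Visit JD → queue [JU, SE]
Visit JU → queue [SE]
Visit SE → queue []

UL → WE → RB → NU → MM → ED → DB → AZ → CJ → RV → QS → KF → XJ → KO → AM → JD → JU → SE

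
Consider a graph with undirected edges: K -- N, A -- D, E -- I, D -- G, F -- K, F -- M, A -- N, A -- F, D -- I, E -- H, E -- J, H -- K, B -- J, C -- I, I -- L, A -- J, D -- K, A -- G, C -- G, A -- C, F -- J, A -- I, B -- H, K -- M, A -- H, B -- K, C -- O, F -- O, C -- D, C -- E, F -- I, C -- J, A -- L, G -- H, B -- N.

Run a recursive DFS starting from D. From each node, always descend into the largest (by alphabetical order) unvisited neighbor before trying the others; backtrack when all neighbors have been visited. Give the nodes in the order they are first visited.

D K N B J F O C I L A H G E M

Visit D
D → K
K → N
N → B
B → J
J → F
F → O
O → C
C → I
I → L
L → A
A → H
H → G
H → E
F → M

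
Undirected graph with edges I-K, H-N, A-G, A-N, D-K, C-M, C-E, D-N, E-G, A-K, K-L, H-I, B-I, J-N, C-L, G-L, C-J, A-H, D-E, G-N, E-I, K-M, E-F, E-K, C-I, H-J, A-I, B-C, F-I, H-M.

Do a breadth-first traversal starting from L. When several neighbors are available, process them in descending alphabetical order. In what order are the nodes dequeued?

Visit L; enqueue K, G, C → queue [K, G, C]
Visit K; enqueue M, I, E, D, A → queue [G, C, M, I, E, D, A]
Visit G; enqueue N → queue [C, M, I, E, D, A, N]
Visit C; enqueue J, B → queue [M, I, E, D, A, N, J, B]
Visit M; enqueue H → queue [I, E, D, A, N, J, B, H]
Visit I; enqueue F → queue [E, D, A, N, J, B, H, F]
Visit E → queue [D, A, N, J, B, H, F]
Visit D → queue [A, N, J, B, H, F]
Visit A → queue [N, J, B, H, F]
Visit N → queue [J, B, H, F]
Visit J → queue [B, H, F]
Visit B → queue [H, F]
Visit H → queue [F]
Visit F → queue []

L K G C M I E D A N J B H F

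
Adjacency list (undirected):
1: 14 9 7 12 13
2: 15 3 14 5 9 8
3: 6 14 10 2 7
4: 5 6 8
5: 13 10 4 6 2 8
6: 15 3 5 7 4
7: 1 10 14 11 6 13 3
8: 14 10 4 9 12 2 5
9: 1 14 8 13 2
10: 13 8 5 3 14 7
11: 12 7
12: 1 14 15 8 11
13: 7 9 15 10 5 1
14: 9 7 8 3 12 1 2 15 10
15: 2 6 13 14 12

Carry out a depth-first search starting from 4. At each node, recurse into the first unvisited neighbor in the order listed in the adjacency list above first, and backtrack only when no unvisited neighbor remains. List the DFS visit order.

Visit 4
4 → 5
5 → 13
13 → 7
7 → 1
1 → 14
14 → 9
9 → 8
8 → 10
10 → 3
3 → 6
6 → 15
15 → 2
15 → 12
12 → 11

4, 5, 13, 7, 1, 14, 9, 8, 10, 3, 6, 15, 2, 12, 11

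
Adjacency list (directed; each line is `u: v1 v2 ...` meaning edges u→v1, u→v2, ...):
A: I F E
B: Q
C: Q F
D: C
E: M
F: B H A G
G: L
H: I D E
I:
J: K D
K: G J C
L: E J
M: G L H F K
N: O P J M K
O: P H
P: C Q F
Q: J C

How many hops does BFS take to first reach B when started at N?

Level 0: N
Level 1: J, K, M, O, P
Level 2: C, D, F, G, H, L, Q
Level 3: A, B, E, I
B first appears at level 3.

3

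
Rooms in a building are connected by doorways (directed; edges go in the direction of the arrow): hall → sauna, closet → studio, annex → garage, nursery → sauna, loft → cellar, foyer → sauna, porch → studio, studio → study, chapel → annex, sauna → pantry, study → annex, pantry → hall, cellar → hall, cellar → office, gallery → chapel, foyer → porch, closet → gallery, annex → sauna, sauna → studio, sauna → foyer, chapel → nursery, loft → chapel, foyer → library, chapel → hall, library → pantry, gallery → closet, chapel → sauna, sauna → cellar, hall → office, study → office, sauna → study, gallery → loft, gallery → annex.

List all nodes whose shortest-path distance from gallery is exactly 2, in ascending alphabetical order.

cellar, garage, hall, nursery, sauna, studio

Level 0: gallery
Level 1: annex, chapel, closet, loft
Level 2: cellar, garage, hall, nursery, sauna, studio
Level 3: foyer, office, pantry, study
Level 4: library, porch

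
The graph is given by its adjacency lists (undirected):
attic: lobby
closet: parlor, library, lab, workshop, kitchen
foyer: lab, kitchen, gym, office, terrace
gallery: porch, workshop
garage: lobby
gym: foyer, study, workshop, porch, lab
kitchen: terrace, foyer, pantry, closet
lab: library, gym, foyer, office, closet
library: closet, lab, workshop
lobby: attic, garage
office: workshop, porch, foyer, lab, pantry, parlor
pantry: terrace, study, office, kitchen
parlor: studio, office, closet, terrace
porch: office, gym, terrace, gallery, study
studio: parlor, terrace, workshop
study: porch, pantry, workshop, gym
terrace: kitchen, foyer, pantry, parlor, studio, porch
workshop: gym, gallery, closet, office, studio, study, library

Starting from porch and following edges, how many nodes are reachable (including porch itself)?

BFS from porch visits: porch, office, gym, terrace, gallery, study, workshop, foyer, lab, pantry, parlor, kitchen, studio, closet, library
Reachable nodes: 15 of 18 total.

15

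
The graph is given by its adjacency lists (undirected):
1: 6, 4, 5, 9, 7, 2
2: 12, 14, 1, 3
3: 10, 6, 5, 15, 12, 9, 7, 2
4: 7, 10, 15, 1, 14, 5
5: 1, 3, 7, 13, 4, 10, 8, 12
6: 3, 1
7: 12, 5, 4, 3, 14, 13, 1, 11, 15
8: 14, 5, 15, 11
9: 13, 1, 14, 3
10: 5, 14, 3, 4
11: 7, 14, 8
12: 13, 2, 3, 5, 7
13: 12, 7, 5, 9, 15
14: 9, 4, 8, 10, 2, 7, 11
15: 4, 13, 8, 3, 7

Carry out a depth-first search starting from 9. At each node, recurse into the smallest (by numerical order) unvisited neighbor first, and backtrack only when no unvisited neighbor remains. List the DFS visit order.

9 → 1 → 2 → 3 → 5 → 4 → 7 → 11 → 8 → 14 → 10 → 15 → 13 → 12 → 6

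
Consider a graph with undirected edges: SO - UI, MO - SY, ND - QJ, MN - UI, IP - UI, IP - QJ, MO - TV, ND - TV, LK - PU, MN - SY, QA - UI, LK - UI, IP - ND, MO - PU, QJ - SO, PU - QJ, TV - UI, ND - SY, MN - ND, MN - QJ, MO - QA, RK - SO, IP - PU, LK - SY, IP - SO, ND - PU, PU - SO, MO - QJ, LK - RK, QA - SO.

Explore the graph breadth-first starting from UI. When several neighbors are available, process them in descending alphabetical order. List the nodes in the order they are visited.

Visit UI; enqueue TV, SO, QA, MN, LK, IP → queue [TV, SO, QA, MN, LK, IP]
Visit TV; enqueue ND, MO → queue [SO, QA, MN, LK, IP, ND, MO]
Visit SO; enqueue RK, QJ, PU → queue [QA, MN, LK, IP, ND, MO, RK, QJ, PU]
Visit QA → queue [MN, LK, IP, ND, MO, RK, QJ, PU]
Visit MN; enqueue SY → queue [LK, IP, ND, MO, RK, QJ, PU, SY]
Visit LK → queue [IP, ND, MO, RK, QJ, PU, SY]
Visit IP → queue [ND, MO, RK, QJ, PU, SY]
Visit ND → queue [MO, RK, QJ, PU, SY]
Visit MO → queue [RK, QJ, PU, SY]
Visit RK → queue [QJ, PU, SY]
Visit QJ → queue [PU, SY]
Visit PU → queue [SY]
Visit SY → queue []

UI -> TV -> SO -> QA -> MN -> LK -> IP -> ND -> MO -> RK -> QJ -> PU -> SY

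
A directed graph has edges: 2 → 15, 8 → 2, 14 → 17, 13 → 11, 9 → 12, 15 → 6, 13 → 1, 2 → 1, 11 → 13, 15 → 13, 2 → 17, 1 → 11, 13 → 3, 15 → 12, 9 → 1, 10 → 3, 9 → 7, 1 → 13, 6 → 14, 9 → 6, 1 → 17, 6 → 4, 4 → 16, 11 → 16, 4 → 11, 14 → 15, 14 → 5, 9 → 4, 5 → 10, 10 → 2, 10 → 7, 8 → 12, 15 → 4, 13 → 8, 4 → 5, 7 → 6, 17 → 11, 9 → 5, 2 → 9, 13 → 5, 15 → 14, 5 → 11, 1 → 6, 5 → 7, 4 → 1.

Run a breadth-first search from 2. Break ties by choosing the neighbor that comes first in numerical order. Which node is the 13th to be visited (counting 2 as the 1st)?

14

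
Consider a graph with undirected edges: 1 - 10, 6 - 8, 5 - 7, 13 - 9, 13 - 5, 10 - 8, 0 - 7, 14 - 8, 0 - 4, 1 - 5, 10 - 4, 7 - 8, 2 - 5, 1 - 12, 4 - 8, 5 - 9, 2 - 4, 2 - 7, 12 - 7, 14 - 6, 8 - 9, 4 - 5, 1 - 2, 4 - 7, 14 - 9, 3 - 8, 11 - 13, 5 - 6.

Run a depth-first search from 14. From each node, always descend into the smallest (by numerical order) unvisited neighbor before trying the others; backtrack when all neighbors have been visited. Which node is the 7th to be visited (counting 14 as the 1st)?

0

Visit 14
14 → 6
6 → 5
5 → 1
1 → 2
2 → 4
4 → 0
0 → 7
7 → 8
8 → 3
8 → 9
9 → 13
13 → 11
8 → 10
7 → 12

Visit order: 14, 6, 5, 1, 2, 4, 0, 7, 8, 3, 9, 13, 11, 10, 12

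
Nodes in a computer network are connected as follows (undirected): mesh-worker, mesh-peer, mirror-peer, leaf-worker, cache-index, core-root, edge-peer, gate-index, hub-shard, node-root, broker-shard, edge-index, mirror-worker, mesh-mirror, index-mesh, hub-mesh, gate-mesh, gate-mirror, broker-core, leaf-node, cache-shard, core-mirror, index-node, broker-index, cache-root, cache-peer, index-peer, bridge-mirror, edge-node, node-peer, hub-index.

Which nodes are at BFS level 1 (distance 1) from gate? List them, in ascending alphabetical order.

Level 0: gate
Level 1: index, mesh, mirror
Level 2: bridge, broker, cache, core, edge, hub, node, peer, worker
Level 3: leaf, root, shard

index, mesh, mirror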